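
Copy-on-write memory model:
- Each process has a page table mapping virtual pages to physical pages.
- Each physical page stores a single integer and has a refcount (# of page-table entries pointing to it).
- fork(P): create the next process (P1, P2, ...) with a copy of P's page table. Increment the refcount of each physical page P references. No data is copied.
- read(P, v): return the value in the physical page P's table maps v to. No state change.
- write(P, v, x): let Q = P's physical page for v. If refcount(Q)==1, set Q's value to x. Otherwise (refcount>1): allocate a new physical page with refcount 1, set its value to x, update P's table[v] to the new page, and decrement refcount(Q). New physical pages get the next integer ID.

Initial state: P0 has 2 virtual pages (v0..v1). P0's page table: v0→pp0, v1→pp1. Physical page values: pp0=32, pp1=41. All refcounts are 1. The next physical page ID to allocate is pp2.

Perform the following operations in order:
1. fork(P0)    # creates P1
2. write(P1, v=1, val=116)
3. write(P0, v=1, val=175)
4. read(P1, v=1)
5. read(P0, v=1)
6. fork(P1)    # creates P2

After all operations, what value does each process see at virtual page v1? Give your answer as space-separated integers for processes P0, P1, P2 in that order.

Op 1: fork(P0) -> P1. 2 ppages; refcounts: pp0:2 pp1:2
Op 2: write(P1, v1, 116). refcount(pp1)=2>1 -> COPY to pp2. 3 ppages; refcounts: pp0:2 pp1:1 pp2:1
Op 3: write(P0, v1, 175). refcount(pp1)=1 -> write in place. 3 ppages; refcounts: pp0:2 pp1:1 pp2:1
Op 4: read(P1, v1) -> 116. No state change.
Op 5: read(P0, v1) -> 175. No state change.
Op 6: fork(P1) -> P2. 3 ppages; refcounts: pp0:3 pp1:1 pp2:2
P0: v1 -> pp1 = 175
P1: v1 -> pp2 = 116
P2: v1 -> pp2 = 116

Answer: 175 116 116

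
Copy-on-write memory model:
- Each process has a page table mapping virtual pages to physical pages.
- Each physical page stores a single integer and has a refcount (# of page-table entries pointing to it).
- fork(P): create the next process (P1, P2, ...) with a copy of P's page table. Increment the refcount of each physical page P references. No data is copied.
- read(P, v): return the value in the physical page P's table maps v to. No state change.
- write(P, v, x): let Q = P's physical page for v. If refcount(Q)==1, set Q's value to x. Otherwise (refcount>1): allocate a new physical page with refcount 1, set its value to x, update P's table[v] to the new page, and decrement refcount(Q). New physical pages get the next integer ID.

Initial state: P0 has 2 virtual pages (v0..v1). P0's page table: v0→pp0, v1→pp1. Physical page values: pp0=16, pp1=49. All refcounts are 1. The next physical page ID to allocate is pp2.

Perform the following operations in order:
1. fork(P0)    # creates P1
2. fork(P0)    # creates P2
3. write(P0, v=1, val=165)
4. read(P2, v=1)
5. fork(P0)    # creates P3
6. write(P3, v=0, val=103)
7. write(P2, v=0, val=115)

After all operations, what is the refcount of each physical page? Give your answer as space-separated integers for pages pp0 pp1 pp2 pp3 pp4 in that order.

Op 1: fork(P0) -> P1. 2 ppages; refcounts: pp0:2 pp1:2
Op 2: fork(P0) -> P2. 2 ppages; refcounts: pp0:3 pp1:3
Op 3: write(P0, v1, 165). refcount(pp1)=3>1 -> COPY to pp2. 3 ppages; refcounts: pp0:3 pp1:2 pp2:1
Op 4: read(P2, v1) -> 49. No state change.
Op 5: fork(P0) -> P3. 3 ppages; refcounts: pp0:4 pp1:2 pp2:2
Op 6: write(P3, v0, 103). refcount(pp0)=4>1 -> COPY to pp3. 4 ppages; refcounts: pp0:3 pp1:2 pp2:2 pp3:1
Op 7: write(P2, v0, 115). refcount(pp0)=3>1 -> COPY to pp4. 5 ppages; refcounts: pp0:2 pp1:2 pp2:2 pp3:1 pp4:1

Answer: 2 2 2 1 1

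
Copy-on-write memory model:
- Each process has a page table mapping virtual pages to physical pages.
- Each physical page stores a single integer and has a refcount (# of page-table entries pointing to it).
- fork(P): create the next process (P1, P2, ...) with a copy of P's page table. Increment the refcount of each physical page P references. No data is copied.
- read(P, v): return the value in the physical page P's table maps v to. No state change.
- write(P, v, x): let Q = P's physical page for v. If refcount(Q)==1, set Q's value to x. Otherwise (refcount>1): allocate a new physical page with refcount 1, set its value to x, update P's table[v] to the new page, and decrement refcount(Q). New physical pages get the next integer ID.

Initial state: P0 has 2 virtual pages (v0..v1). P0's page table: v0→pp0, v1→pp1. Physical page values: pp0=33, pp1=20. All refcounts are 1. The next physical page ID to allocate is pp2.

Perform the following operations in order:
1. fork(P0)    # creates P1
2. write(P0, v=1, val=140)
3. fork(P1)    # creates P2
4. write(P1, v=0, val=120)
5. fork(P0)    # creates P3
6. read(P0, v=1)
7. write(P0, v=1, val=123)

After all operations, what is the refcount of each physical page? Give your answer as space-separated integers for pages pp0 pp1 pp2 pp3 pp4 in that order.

Op 1: fork(P0) -> P1. 2 ppages; refcounts: pp0:2 pp1:2
Op 2: write(P0, v1, 140). refcount(pp1)=2>1 -> COPY to pp2. 3 ppages; refcounts: pp0:2 pp1:1 pp2:1
Op 3: fork(P1) -> P2. 3 ppages; refcounts: pp0:3 pp1:2 pp2:1
Op 4: write(P1, v0, 120). refcount(pp0)=3>1 -> COPY to pp3. 4 ppages; refcounts: pp0:2 pp1:2 pp2:1 pp3:1
Op 5: fork(P0) -> P3. 4 ppages; refcounts: pp0:3 pp1:2 pp2:2 pp3:1
Op 6: read(P0, v1) -> 140. No state change.
Op 7: write(P0, v1, 123). refcount(pp2)=2>1 -> COPY to pp4. 5 ppages; refcounts: pp0:3 pp1:2 pp2:1 pp3:1 pp4:1

Answer: 3 2 1 1 1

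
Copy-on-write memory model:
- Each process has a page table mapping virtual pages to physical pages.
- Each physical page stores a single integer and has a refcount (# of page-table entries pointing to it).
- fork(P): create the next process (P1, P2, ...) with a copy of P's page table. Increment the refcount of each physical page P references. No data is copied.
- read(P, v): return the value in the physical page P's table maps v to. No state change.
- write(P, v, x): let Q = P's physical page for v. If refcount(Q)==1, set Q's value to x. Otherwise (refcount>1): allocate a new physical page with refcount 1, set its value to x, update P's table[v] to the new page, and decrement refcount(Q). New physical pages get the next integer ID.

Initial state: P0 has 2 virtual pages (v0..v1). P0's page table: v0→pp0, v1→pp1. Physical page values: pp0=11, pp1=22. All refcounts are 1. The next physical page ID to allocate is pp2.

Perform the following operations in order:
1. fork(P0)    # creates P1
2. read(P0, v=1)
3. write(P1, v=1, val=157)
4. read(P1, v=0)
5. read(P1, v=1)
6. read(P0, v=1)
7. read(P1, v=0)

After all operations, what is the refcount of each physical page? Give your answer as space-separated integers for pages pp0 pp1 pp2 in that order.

Answer: 2 1 1

Derivation:
Op 1: fork(P0) -> P1. 2 ppages; refcounts: pp0:2 pp1:2
Op 2: read(P0, v1) -> 22. No state change.
Op 3: write(P1, v1, 157). refcount(pp1)=2>1 -> COPY to pp2. 3 ppages; refcounts: pp0:2 pp1:1 pp2:1
Op 4: read(P1, v0) -> 11. No state change.
Op 5: read(P1, v1) -> 157. No state change.
Op 6: read(P0, v1) -> 22. No state change.
Op 7: read(P1, v0) -> 11. No state change.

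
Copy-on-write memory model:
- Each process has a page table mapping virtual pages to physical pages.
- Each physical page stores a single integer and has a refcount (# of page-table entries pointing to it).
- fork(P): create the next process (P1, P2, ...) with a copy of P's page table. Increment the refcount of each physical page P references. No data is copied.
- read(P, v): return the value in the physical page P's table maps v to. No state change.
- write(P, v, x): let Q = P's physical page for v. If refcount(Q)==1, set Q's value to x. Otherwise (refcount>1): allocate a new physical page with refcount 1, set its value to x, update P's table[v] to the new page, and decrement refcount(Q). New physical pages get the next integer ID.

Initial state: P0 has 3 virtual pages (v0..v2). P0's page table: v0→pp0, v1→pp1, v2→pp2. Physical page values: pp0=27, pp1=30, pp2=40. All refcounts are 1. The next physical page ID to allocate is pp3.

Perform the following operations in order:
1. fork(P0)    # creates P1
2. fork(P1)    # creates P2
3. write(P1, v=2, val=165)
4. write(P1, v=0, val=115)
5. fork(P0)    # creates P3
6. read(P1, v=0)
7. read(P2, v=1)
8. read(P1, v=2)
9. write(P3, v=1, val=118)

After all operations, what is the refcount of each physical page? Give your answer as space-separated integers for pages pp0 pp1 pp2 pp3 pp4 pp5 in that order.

Op 1: fork(P0) -> P1. 3 ppages; refcounts: pp0:2 pp1:2 pp2:2
Op 2: fork(P1) -> P2. 3 ppages; refcounts: pp0:3 pp1:3 pp2:3
Op 3: write(P1, v2, 165). refcount(pp2)=3>1 -> COPY to pp3. 4 ppages; refcounts: pp0:3 pp1:3 pp2:2 pp3:1
Op 4: write(P1, v0, 115). refcount(pp0)=3>1 -> COPY to pp4. 5 ppages; refcounts: pp0:2 pp1:3 pp2:2 pp3:1 pp4:1
Op 5: fork(P0) -> P3. 5 ppages; refcounts: pp0:3 pp1:4 pp2:3 pp3:1 pp4:1
Op 6: read(P1, v0) -> 115. No state change.
Op 7: read(P2, v1) -> 30. No state change.
Op 8: read(P1, v2) -> 165. No state change.
Op 9: write(P3, v1, 118). refcount(pp1)=4>1 -> COPY to pp5. 6 ppages; refcounts: pp0:3 pp1:3 pp2:3 pp3:1 pp4:1 pp5:1

Answer: 3 3 3 1 1 1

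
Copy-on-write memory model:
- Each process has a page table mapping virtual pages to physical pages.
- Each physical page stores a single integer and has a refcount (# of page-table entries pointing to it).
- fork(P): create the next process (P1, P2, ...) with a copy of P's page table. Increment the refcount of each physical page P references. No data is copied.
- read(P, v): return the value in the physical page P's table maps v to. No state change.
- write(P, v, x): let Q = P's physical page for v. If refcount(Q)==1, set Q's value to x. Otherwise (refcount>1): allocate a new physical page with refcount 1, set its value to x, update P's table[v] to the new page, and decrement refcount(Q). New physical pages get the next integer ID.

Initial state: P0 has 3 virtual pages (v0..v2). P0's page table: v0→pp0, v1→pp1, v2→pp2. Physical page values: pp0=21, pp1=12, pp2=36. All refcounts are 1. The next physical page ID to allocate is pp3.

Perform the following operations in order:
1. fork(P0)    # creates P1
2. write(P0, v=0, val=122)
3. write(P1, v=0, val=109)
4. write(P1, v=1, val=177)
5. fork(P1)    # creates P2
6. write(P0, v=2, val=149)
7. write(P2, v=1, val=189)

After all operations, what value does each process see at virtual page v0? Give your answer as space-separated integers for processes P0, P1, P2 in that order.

Op 1: fork(P0) -> P1. 3 ppages; refcounts: pp0:2 pp1:2 pp2:2
Op 2: write(P0, v0, 122). refcount(pp0)=2>1 -> COPY to pp3. 4 ppages; refcounts: pp0:1 pp1:2 pp2:2 pp3:1
Op 3: write(P1, v0, 109). refcount(pp0)=1 -> write in place. 4 ppages; refcounts: pp0:1 pp1:2 pp2:2 pp3:1
Op 4: write(P1, v1, 177). refcount(pp1)=2>1 -> COPY to pp4. 5 ppages; refcounts: pp0:1 pp1:1 pp2:2 pp3:1 pp4:1
Op 5: fork(P1) -> P2. 5 ppages; refcounts: pp0:2 pp1:1 pp2:3 pp3:1 pp4:2
Op 6: write(P0, v2, 149). refcount(pp2)=3>1 -> COPY to pp5. 6 ppages; refcounts: pp0:2 pp1:1 pp2:2 pp3:1 pp4:2 pp5:1
Op 7: write(P2, v1, 189). refcount(pp4)=2>1 -> COPY to pp6. 7 ppages; refcounts: pp0:2 pp1:1 pp2:2 pp3:1 pp4:1 pp5:1 pp6:1
P0: v0 -> pp3 = 122
P1: v0 -> pp0 = 109
P2: v0 -> pp0 = 109

Answer: 122 109 109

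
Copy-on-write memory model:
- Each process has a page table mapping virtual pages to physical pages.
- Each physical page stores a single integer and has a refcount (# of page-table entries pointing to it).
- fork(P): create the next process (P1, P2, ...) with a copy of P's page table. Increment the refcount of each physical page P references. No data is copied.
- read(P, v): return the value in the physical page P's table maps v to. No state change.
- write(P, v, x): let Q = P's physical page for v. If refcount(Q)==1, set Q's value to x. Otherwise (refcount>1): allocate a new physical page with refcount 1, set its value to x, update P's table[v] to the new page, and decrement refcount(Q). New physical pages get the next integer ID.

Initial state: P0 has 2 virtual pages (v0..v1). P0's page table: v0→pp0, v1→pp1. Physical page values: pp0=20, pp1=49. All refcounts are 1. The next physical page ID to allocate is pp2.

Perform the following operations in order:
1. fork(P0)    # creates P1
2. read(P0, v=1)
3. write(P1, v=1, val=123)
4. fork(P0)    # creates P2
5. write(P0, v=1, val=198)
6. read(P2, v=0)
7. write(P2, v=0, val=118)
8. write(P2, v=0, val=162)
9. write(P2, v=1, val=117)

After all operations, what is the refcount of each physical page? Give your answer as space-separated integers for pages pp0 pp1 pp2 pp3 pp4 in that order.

Op 1: fork(P0) -> P1. 2 ppages; refcounts: pp0:2 pp1:2
Op 2: read(P0, v1) -> 49. No state change.
Op 3: write(P1, v1, 123). refcount(pp1)=2>1 -> COPY to pp2. 3 ppages; refcounts: pp0:2 pp1:1 pp2:1
Op 4: fork(P0) -> P2. 3 ppages; refcounts: pp0:3 pp1:2 pp2:1
Op 5: write(P0, v1, 198). refcount(pp1)=2>1 -> COPY to pp3. 4 ppages; refcounts: pp0:3 pp1:1 pp2:1 pp3:1
Op 6: read(P2, v0) -> 20. No state change.
Op 7: write(P2, v0, 118). refcount(pp0)=3>1 -> COPY to pp4. 5 ppages; refcounts: pp0:2 pp1:1 pp2:1 pp3:1 pp4:1
Op 8: write(P2, v0, 162). refcount(pp4)=1 -> write in place. 5 ppages; refcounts: pp0:2 pp1:1 pp2:1 pp3:1 pp4:1
Op 9: write(P2, v1, 117). refcount(pp1)=1 -> write in place. 5 ppages; refcounts: pp0:2 pp1:1 pp2:1 pp3:1 pp4:1

Answer: 2 1 1 1 1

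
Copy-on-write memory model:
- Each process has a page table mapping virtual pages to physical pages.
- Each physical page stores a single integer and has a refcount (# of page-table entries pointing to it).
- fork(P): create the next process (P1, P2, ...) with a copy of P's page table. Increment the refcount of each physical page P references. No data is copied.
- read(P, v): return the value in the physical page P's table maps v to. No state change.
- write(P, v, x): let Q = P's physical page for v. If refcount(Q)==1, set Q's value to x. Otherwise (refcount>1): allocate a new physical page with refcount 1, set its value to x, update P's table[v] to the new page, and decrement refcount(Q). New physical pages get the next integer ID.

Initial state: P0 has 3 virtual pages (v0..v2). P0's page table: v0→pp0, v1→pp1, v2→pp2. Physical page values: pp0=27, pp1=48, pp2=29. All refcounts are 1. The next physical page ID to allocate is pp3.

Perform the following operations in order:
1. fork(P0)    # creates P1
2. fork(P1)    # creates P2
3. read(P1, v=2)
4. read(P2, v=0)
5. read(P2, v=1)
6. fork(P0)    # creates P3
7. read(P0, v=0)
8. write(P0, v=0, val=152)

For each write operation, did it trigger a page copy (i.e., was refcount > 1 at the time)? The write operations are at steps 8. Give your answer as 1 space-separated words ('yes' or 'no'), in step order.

Op 1: fork(P0) -> P1. 3 ppages; refcounts: pp0:2 pp1:2 pp2:2
Op 2: fork(P1) -> P2. 3 ppages; refcounts: pp0:3 pp1:3 pp2:3
Op 3: read(P1, v2) -> 29. No state change.
Op 4: read(P2, v0) -> 27. No state change.
Op 5: read(P2, v1) -> 48. No state change.
Op 6: fork(P0) -> P3. 3 ppages; refcounts: pp0:4 pp1:4 pp2:4
Op 7: read(P0, v0) -> 27. No state change.
Op 8: write(P0, v0, 152). refcount(pp0)=4>1 -> COPY to pp3. 4 ppages; refcounts: pp0:3 pp1:4 pp2:4 pp3:1

yes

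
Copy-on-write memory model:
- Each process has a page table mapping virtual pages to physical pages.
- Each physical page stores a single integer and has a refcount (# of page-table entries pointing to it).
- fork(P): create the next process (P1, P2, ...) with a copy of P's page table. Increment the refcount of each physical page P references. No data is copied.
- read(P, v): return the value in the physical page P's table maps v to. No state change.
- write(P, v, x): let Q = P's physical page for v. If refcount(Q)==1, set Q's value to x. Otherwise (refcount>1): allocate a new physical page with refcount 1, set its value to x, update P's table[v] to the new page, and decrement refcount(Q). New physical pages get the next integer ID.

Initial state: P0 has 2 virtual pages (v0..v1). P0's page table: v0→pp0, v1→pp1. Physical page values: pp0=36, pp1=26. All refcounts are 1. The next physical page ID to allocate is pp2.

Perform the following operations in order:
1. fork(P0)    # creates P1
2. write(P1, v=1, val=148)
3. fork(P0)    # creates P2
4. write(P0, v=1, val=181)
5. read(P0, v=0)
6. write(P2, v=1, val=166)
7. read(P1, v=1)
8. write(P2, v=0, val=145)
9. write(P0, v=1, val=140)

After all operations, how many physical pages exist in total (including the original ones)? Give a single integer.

Answer: 5

Derivation:
Op 1: fork(P0) -> P1. 2 ppages; refcounts: pp0:2 pp1:2
Op 2: write(P1, v1, 148). refcount(pp1)=2>1 -> COPY to pp2. 3 ppages; refcounts: pp0:2 pp1:1 pp2:1
Op 3: fork(P0) -> P2. 3 ppages; refcounts: pp0:3 pp1:2 pp2:1
Op 4: write(P0, v1, 181). refcount(pp1)=2>1 -> COPY to pp3. 4 ppages; refcounts: pp0:3 pp1:1 pp2:1 pp3:1
Op 5: read(P0, v0) -> 36. No state change.
Op 6: write(P2, v1, 166). refcount(pp1)=1 -> write in place. 4 ppages; refcounts: pp0:3 pp1:1 pp2:1 pp3:1
Op 7: read(P1, v1) -> 148. No state change.
Op 8: write(P2, v0, 145). refcount(pp0)=3>1 -> COPY to pp4. 5 ppages; refcounts: pp0:2 pp1:1 pp2:1 pp3:1 pp4:1
Op 9: write(P0, v1, 140). refcount(pp3)=1 -> write in place. 5 ppages; refcounts: pp0:2 pp1:1 pp2:1 pp3:1 pp4:1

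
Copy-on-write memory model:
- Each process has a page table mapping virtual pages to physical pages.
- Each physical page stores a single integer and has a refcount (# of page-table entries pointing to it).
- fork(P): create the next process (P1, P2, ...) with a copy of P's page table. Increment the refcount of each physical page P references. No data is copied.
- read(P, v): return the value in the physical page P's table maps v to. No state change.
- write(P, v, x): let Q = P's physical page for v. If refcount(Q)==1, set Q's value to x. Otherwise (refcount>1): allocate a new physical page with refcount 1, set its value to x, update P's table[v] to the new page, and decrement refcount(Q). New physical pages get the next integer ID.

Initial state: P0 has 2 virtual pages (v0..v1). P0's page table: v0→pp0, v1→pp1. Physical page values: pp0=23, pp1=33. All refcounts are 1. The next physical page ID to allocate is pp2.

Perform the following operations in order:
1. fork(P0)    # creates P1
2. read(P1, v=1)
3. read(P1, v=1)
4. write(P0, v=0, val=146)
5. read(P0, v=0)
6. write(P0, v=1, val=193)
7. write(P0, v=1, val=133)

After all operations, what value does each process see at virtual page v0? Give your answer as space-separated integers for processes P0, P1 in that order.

Op 1: fork(P0) -> P1. 2 ppages; refcounts: pp0:2 pp1:2
Op 2: read(P1, v1) -> 33. No state change.
Op 3: read(P1, v1) -> 33. No state change.
Op 4: write(P0, v0, 146). refcount(pp0)=2>1 -> COPY to pp2. 3 ppages; refcounts: pp0:1 pp1:2 pp2:1
Op 5: read(P0, v0) -> 146. No state change.
Op 6: write(P0, v1, 193). refcount(pp1)=2>1 -> COPY to pp3. 4 ppages; refcounts: pp0:1 pp1:1 pp2:1 pp3:1
Op 7: write(P0, v1, 133). refcount(pp3)=1 -> write in place. 4 ppages; refcounts: pp0:1 pp1:1 pp2:1 pp3:1
P0: v0 -> pp2 = 146
P1: v0 -> pp0 = 23

Answer: 146 23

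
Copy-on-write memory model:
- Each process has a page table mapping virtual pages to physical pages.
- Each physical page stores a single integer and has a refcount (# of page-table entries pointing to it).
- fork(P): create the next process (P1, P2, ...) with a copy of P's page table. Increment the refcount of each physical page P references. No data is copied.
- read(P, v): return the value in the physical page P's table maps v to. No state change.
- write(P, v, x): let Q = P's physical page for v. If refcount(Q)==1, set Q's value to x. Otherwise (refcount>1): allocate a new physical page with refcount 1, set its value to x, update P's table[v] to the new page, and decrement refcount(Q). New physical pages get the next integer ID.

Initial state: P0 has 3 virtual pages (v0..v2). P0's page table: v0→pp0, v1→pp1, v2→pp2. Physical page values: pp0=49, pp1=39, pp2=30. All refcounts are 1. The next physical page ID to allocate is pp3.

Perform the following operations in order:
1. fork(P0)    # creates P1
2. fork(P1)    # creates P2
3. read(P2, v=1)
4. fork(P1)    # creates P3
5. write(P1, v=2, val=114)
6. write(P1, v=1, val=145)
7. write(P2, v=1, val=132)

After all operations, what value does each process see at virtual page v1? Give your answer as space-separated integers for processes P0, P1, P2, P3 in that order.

Answer: 39 145 132 39

Derivation:
Op 1: fork(P0) -> P1. 3 ppages; refcounts: pp0:2 pp1:2 pp2:2
Op 2: fork(P1) -> P2. 3 ppages; refcounts: pp0:3 pp1:3 pp2:3
Op 3: read(P2, v1) -> 39. No state change.
Op 4: fork(P1) -> P3. 3 ppages; refcounts: pp0:4 pp1:4 pp2:4
Op 5: write(P1, v2, 114). refcount(pp2)=4>1 -> COPY to pp3. 4 ppages; refcounts: pp0:4 pp1:4 pp2:3 pp3:1
Op 6: write(P1, v1, 145). refcount(pp1)=4>1 -> COPY to pp4. 5 ppages; refcounts: pp0:4 pp1:3 pp2:3 pp3:1 pp4:1
Op 7: write(P2, v1, 132). refcount(pp1)=3>1 -> COPY to pp5. 6 ppages; refcounts: pp0:4 pp1:2 pp2:3 pp3:1 pp4:1 pp5:1
P0: v1 -> pp1 = 39
P1: v1 -> pp4 = 145
P2: v1 -> pp5 = 132
P3: v1 -> pp1 = 39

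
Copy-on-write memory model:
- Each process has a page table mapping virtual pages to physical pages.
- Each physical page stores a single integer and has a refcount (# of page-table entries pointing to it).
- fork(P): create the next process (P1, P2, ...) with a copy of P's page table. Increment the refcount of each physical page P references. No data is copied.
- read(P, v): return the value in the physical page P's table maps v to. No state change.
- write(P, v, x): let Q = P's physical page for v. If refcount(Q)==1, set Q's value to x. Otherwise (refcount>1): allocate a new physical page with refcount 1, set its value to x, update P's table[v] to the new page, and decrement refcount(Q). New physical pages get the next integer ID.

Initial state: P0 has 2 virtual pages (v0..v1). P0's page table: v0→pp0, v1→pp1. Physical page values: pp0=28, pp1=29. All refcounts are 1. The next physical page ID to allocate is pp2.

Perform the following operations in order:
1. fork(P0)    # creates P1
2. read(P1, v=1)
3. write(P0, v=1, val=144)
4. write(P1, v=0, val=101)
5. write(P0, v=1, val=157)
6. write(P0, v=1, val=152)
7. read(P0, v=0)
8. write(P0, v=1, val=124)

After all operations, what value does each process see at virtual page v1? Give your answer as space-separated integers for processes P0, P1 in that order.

Op 1: fork(P0) -> P1. 2 ppages; refcounts: pp0:2 pp1:2
Op 2: read(P1, v1) -> 29. No state change.
Op 3: write(P0, v1, 144). refcount(pp1)=2>1 -> COPY to pp2. 3 ppages; refcounts: pp0:2 pp1:1 pp2:1
Op 4: write(P1, v0, 101). refcount(pp0)=2>1 -> COPY to pp3. 4 ppages; refcounts: pp0:1 pp1:1 pp2:1 pp3:1
Op 5: write(P0, v1, 157). refcount(pp2)=1 -> write in place. 4 ppages; refcounts: pp0:1 pp1:1 pp2:1 pp3:1
Op 6: write(P0, v1, 152). refcount(pp2)=1 -> write in place. 4 ppages; refcounts: pp0:1 pp1:1 pp2:1 pp3:1
Op 7: read(P0, v0) -> 28. No state change.
Op 8: write(P0, v1, 124). refcount(pp2)=1 -> write in place. 4 ppages; refcounts: pp0:1 pp1:1 pp2:1 pp3:1
P0: v1 -> pp2 = 124
P1: v1 -> pp1 = 29

Answer: 124 29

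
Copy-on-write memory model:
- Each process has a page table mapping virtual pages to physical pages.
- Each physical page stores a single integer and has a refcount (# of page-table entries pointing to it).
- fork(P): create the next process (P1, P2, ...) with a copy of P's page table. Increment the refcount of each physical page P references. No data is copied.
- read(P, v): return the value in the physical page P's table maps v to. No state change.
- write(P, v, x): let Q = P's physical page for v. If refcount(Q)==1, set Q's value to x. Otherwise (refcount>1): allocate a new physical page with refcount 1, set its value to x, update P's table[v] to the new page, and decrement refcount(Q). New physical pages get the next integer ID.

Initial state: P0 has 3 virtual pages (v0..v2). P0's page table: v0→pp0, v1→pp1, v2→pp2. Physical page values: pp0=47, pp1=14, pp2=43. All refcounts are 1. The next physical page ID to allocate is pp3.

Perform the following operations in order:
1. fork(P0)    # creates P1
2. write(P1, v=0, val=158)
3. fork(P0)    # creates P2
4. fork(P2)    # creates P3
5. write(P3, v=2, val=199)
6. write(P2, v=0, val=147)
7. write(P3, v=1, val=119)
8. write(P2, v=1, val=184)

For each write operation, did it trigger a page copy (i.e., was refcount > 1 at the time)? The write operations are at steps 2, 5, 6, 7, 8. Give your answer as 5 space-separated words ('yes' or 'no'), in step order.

Op 1: fork(P0) -> P1. 3 ppages; refcounts: pp0:2 pp1:2 pp2:2
Op 2: write(P1, v0, 158). refcount(pp0)=2>1 -> COPY to pp3. 4 ppages; refcounts: pp0:1 pp1:2 pp2:2 pp3:1
Op 3: fork(P0) -> P2. 4 ppages; refcounts: pp0:2 pp1:3 pp2:3 pp3:1
Op 4: fork(P2) -> P3. 4 ppages; refcounts: pp0:3 pp1:4 pp2:4 pp3:1
Op 5: write(P3, v2, 199). refcount(pp2)=4>1 -> COPY to pp4. 5 ppages; refcounts: pp0:3 pp1:4 pp2:3 pp3:1 pp4:1
Op 6: write(P2, v0, 147). refcount(pp0)=3>1 -> COPY to pp5. 6 ppages; refcounts: pp0:2 pp1:4 pp2:3 pp3:1 pp4:1 pp5:1
Op 7: write(P3, v1, 119). refcount(pp1)=4>1 -> COPY to pp6. 7 ppages; refcounts: pp0:2 pp1:3 pp2:3 pp3:1 pp4:1 pp5:1 pp6:1
Op 8: write(P2, v1, 184). refcount(pp1)=3>1 -> COPY to pp7. 8 ppages; refcounts: pp0:2 pp1:2 pp2:3 pp3:1 pp4:1 pp5:1 pp6:1 pp7:1

yes yes yes yes yes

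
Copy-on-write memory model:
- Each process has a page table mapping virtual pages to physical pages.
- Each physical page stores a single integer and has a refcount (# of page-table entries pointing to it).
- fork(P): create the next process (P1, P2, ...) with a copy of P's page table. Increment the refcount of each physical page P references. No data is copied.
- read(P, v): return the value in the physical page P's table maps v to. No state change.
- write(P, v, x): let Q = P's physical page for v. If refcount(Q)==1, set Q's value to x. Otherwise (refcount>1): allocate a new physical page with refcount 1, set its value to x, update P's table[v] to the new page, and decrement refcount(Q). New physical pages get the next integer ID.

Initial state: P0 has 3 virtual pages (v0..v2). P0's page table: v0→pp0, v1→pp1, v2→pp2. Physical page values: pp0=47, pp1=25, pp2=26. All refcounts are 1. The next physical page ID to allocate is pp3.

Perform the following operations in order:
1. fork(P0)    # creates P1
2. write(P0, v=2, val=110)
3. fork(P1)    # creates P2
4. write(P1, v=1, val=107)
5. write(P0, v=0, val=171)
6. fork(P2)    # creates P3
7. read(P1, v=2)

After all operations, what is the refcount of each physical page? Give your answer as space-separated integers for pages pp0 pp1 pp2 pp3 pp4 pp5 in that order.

Answer: 3 3 3 1 1 1

Derivation:
Op 1: fork(P0) -> P1. 3 ppages; refcounts: pp0:2 pp1:2 pp2:2
Op 2: write(P0, v2, 110). refcount(pp2)=2>1 -> COPY to pp3. 4 ppages; refcounts: pp0:2 pp1:2 pp2:1 pp3:1
Op 3: fork(P1) -> P2. 4 ppages; refcounts: pp0:3 pp1:3 pp2:2 pp3:1
Op 4: write(P1, v1, 107). refcount(pp1)=3>1 -> COPY to pp4. 5 ppages; refcounts: pp0:3 pp1:2 pp2:2 pp3:1 pp4:1
Op 5: write(P0, v0, 171). refcount(pp0)=3>1 -> COPY to pp5. 6 ppages; refcounts: pp0:2 pp1:2 pp2:2 pp3:1 pp4:1 pp5:1
Op 6: fork(P2) -> P3. 6 ppages; refcounts: pp0:3 pp1:3 pp2:3 pp3:1 pp4:1 pp5:1
Op 7: read(P1, v2) -> 26. No state change.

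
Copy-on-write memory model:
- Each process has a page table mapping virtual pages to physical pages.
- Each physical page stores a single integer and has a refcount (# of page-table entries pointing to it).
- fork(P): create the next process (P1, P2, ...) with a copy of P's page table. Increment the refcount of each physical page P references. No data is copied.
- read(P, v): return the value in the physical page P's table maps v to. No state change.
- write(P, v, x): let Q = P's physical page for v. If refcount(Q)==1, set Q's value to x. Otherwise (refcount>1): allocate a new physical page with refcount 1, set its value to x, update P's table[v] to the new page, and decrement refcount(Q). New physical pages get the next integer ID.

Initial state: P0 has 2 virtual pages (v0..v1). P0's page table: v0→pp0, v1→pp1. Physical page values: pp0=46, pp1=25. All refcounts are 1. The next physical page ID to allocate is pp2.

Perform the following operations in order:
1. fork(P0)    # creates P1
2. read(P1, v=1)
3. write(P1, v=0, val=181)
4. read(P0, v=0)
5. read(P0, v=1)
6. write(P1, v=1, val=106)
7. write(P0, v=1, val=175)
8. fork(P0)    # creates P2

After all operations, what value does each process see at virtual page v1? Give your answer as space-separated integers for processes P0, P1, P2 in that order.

Answer: 175 106 175

Derivation:
Op 1: fork(P0) -> P1. 2 ppages; refcounts: pp0:2 pp1:2
Op 2: read(P1, v1) -> 25. No state change.
Op 3: write(P1, v0, 181). refcount(pp0)=2>1 -> COPY to pp2. 3 ppages; refcounts: pp0:1 pp1:2 pp2:1
Op 4: read(P0, v0) -> 46. No state change.
Op 5: read(P0, v1) -> 25. No state change.
Op 6: write(P1, v1, 106). refcount(pp1)=2>1 -> COPY to pp3. 4 ppages; refcounts: pp0:1 pp1:1 pp2:1 pp3:1
Op 7: write(P0, v1, 175). refcount(pp1)=1 -> write in place. 4 ppages; refcounts: pp0:1 pp1:1 pp2:1 pp3:1
Op 8: fork(P0) -> P2. 4 ppages; refcounts: pp0:2 pp1:2 pp2:1 pp3:1
P0: v1 -> pp1 = 175
P1: v1 -> pp3 = 106
P2: v1 -> pp1 = 175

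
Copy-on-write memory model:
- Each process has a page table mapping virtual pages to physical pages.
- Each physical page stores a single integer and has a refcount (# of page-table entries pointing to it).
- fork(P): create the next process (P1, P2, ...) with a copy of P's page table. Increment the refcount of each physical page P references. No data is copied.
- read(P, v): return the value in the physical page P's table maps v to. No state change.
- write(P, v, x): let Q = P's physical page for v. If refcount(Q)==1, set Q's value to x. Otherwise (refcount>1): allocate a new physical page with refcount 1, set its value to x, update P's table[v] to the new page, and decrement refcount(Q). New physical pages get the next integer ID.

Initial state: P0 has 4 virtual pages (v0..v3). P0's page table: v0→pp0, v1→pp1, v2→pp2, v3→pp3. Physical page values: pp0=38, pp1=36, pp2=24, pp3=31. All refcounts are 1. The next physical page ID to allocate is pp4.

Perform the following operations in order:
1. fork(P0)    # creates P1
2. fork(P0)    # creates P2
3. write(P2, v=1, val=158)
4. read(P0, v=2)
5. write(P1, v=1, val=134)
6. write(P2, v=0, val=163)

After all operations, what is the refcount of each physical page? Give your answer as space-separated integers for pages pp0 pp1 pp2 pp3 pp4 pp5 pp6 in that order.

Op 1: fork(P0) -> P1. 4 ppages; refcounts: pp0:2 pp1:2 pp2:2 pp3:2
Op 2: fork(P0) -> P2. 4 ppages; refcounts: pp0:3 pp1:3 pp2:3 pp3:3
Op 3: write(P2, v1, 158). refcount(pp1)=3>1 -> COPY to pp4. 5 ppages; refcounts: pp0:3 pp1:2 pp2:3 pp3:3 pp4:1
Op 4: read(P0, v2) -> 24. No state change.
Op 5: write(P1, v1, 134). refcount(pp1)=2>1 -> COPY to pp5. 6 ppages; refcounts: pp0:3 pp1:1 pp2:3 pp3:3 pp4:1 pp5:1
Op 6: write(P2, v0, 163). refcount(pp0)=3>1 -> COPY to pp6. 7 ppages; refcounts: pp0:2 pp1:1 pp2:3 pp3:3 pp4:1 pp5:1 pp6:1

Answer: 2 1 3 3 1 1 1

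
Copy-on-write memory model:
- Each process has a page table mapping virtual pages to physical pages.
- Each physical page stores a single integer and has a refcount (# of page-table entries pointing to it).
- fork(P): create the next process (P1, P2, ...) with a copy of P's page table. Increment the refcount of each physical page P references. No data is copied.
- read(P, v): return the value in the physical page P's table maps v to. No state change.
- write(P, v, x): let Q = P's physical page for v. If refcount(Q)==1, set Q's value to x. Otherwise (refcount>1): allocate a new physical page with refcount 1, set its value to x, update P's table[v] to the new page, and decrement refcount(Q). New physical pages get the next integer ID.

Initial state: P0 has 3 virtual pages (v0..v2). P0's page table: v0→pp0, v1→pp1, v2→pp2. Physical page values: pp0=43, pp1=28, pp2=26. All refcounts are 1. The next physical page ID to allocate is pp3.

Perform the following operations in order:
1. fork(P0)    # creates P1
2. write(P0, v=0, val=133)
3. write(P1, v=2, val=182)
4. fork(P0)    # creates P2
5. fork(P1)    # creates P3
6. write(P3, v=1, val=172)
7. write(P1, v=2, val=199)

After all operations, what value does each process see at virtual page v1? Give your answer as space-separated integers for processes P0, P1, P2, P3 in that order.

Op 1: fork(P0) -> P1. 3 ppages; refcounts: pp0:2 pp1:2 pp2:2
Op 2: write(P0, v0, 133). refcount(pp0)=2>1 -> COPY to pp3. 4 ppages; refcounts: pp0:1 pp1:2 pp2:2 pp3:1
Op 3: write(P1, v2, 182). refcount(pp2)=2>1 -> COPY to pp4. 5 ppages; refcounts: pp0:1 pp1:2 pp2:1 pp3:1 pp4:1
Op 4: fork(P0) -> P2. 5 ppages; refcounts: pp0:1 pp1:3 pp2:2 pp3:2 pp4:1
Op 5: fork(P1) -> P3. 5 ppages; refcounts: pp0:2 pp1:4 pp2:2 pp3:2 pp4:2
Op 6: write(P3, v1, 172). refcount(pp1)=4>1 -> COPY to pp5. 6 ppages; refcounts: pp0:2 pp1:3 pp2:2 pp3:2 pp4:2 pp5:1
Op 7: write(P1, v2, 199). refcount(pp4)=2>1 -> COPY to pp6. 7 ppages; refcounts: pp0:2 pp1:3 pp2:2 pp3:2 pp4:1 pp5:1 pp6:1
P0: v1 -> pp1 = 28
P1: v1 -> pp1 = 28
P2: v1 -> pp1 = 28
P3: v1 -> pp5 = 172

Answer: 28 28 28 172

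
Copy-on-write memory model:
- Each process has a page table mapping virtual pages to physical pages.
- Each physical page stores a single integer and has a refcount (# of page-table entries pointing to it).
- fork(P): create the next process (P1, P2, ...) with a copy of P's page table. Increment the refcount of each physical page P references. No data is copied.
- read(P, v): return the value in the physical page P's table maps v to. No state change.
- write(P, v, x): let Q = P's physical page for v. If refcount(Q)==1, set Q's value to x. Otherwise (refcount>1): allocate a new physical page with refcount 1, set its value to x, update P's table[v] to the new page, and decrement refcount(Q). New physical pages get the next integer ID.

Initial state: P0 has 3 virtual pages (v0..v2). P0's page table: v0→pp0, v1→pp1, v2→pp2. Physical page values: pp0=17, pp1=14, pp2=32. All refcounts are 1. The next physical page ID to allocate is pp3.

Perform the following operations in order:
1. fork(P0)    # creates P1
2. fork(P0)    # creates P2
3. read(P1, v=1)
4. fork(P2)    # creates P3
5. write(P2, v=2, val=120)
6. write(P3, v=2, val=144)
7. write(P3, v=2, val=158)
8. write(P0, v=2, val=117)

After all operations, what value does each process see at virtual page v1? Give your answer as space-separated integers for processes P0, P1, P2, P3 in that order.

Answer: 14 14 14 14

Derivation:
Op 1: fork(P0) -> P1. 3 ppages; refcounts: pp0:2 pp1:2 pp2:2
Op 2: fork(P0) -> P2. 3 ppages; refcounts: pp0:3 pp1:3 pp2:3
Op 3: read(P1, v1) -> 14. No state change.
Op 4: fork(P2) -> P3. 3 ppages; refcounts: pp0:4 pp1:4 pp2:4
Op 5: write(P2, v2, 120). refcount(pp2)=4>1 -> COPY to pp3. 4 ppages; refcounts: pp0:4 pp1:4 pp2:3 pp3:1
Op 6: write(P3, v2, 144). refcount(pp2)=3>1 -> COPY to pp4. 5 ppages; refcounts: pp0:4 pp1:4 pp2:2 pp3:1 pp4:1
Op 7: write(P3, v2, 158). refcount(pp4)=1 -> write in place. 5 ppages; refcounts: pp0:4 pp1:4 pp2:2 pp3:1 pp4:1
Op 8: write(P0, v2, 117). refcount(pp2)=2>1 -> COPY to pp5. 6 ppages; refcounts: pp0:4 pp1:4 pp2:1 pp3:1 pp4:1 pp5:1
P0: v1 -> pp1 = 14
P1: v1 -> pp1 = 14
P2: v1 -> pp1 = 14
P3: v1 -> pp1 = 14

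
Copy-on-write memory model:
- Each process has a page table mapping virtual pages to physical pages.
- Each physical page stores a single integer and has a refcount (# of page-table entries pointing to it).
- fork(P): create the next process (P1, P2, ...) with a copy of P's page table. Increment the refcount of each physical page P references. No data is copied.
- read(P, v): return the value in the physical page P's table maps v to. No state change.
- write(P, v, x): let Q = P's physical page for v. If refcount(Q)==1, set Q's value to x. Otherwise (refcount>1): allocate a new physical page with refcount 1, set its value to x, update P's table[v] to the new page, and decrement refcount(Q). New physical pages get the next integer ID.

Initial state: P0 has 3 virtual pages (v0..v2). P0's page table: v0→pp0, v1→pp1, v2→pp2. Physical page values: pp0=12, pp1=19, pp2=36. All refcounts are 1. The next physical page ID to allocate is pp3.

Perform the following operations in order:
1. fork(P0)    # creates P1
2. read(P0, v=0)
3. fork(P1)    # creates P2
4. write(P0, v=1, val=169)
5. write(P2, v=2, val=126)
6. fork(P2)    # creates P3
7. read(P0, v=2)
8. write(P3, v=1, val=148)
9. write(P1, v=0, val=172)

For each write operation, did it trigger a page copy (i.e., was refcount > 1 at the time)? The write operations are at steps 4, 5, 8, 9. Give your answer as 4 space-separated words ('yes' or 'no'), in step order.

Op 1: fork(P0) -> P1. 3 ppages; refcounts: pp0:2 pp1:2 pp2:2
Op 2: read(P0, v0) -> 12. No state change.
Op 3: fork(P1) -> P2. 3 ppages; refcounts: pp0:3 pp1:3 pp2:3
Op 4: write(P0, v1, 169). refcount(pp1)=3>1 -> COPY to pp3. 4 ppages; refcounts: pp0:3 pp1:2 pp2:3 pp3:1
Op 5: write(P2, v2, 126). refcount(pp2)=3>1 -> COPY to pp4. 5 ppages; refcounts: pp0:3 pp1:2 pp2:2 pp3:1 pp4:1
Op 6: fork(P2) -> P3. 5 ppages; refcounts: pp0:4 pp1:3 pp2:2 pp3:1 pp4:2
Op 7: read(P0, v2) -> 36. No state change.
Op 8: write(P3, v1, 148). refcount(pp1)=3>1 -> COPY to pp5. 6 ppages; refcounts: pp0:4 pp1:2 pp2:2 pp3:1 pp4:2 pp5:1
Op 9: write(P1, v0, 172). refcount(pp0)=4>1 -> COPY to pp6. 7 ppages; refcounts: pp0:3 pp1:2 pp2:2 pp3:1 pp4:2 pp5:1 pp6:1

yes yes yes yes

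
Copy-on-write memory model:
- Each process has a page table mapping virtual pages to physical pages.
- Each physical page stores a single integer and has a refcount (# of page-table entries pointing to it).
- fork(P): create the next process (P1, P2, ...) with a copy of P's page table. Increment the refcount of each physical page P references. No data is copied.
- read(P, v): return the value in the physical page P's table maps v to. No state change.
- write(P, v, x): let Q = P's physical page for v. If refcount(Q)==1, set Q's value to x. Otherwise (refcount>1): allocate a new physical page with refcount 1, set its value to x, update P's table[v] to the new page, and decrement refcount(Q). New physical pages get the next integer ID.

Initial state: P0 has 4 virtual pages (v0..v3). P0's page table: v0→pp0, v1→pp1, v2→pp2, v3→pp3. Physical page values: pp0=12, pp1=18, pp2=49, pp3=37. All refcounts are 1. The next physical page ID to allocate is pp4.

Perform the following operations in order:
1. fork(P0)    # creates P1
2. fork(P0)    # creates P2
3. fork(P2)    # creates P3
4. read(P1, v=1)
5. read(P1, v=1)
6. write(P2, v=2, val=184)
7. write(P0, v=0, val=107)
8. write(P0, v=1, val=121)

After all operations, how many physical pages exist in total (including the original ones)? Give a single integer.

Answer: 7

Derivation:
Op 1: fork(P0) -> P1. 4 ppages; refcounts: pp0:2 pp1:2 pp2:2 pp3:2
Op 2: fork(P0) -> P2. 4 ppages; refcounts: pp0:3 pp1:3 pp2:3 pp3:3
Op 3: fork(P2) -> P3. 4 ppages; refcounts: pp0:4 pp1:4 pp2:4 pp3:4
Op 4: read(P1, v1) -> 18. No state change.
Op 5: read(P1, v1) -> 18. No state change.
Op 6: write(P2, v2, 184). refcount(pp2)=4>1 -> COPY to pp4. 5 ppages; refcounts: pp0:4 pp1:4 pp2:3 pp3:4 pp4:1
Op 7: write(P0, v0, 107). refcount(pp0)=4>1 -> COPY to pp5. 6 ppages; refcounts: pp0:3 pp1:4 pp2:3 pp3:4 pp4:1 pp5:1
Op 8: write(P0, v1, 121). refcount(pp1)=4>1 -> COPY to pp6. 7 ppages; refcounts: pp0:3 pp1:3 pp2:3 pp3:4 pp4:1 pp5:1 pp6:1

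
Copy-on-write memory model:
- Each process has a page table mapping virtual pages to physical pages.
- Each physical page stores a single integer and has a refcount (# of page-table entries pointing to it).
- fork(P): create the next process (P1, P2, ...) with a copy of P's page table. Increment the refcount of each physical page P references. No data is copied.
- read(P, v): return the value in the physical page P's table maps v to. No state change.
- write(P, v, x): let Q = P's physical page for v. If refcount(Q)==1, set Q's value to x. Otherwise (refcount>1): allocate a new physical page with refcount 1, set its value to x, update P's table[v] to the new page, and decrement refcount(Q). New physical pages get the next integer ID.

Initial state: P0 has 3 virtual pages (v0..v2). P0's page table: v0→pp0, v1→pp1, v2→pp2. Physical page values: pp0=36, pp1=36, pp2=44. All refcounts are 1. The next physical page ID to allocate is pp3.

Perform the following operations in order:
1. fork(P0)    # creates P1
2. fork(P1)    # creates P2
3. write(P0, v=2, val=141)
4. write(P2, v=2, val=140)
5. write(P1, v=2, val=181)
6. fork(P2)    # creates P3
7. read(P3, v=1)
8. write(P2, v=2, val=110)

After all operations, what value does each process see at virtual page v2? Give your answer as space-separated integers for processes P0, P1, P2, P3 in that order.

Op 1: fork(P0) -> P1. 3 ppages; refcounts: pp0:2 pp1:2 pp2:2
Op 2: fork(P1) -> P2. 3 ppages; refcounts: pp0:3 pp1:3 pp2:3
Op 3: write(P0, v2, 141). refcount(pp2)=3>1 -> COPY to pp3. 4 ppages; refcounts: pp0:3 pp1:3 pp2:2 pp3:1
Op 4: write(P2, v2, 140). refcount(pp2)=2>1 -> COPY to pp4. 5 ppages; refcounts: pp0:3 pp1:3 pp2:1 pp3:1 pp4:1
Op 5: write(P1, v2, 181). refcount(pp2)=1 -> write in place. 5 ppages; refcounts: pp0:3 pp1:3 pp2:1 pp3:1 pp4:1
Op 6: fork(P2) -> P3. 5 ppages; refcounts: pp0:4 pp1:4 pp2:1 pp3:1 pp4:2
Op 7: read(P3, v1) -> 36. No state change.
Op 8: write(P2, v2, 110). refcount(pp4)=2>1 -> COPY to pp5. 6 ppages; refcounts: pp0:4 pp1:4 pp2:1 pp3:1 pp4:1 pp5:1
P0: v2 -> pp3 = 141
P1: v2 -> pp2 = 181
P2: v2 -> pp5 = 110
P3: v2 -> pp4 = 140

Answer: 141 181 110 140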